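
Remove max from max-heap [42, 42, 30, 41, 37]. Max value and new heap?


Max = 42
Replace root with last, heapify down
Resulting heap: [42, 41, 30, 37]


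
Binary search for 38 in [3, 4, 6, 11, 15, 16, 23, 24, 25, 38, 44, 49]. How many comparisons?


Search for 38:
[0,11] mid=5 arr[5]=16
[6,11] mid=8 arr[8]=25
[9,11] mid=10 arr[10]=44
[9,9] mid=9 arr[9]=38
Total: 4 comparisons


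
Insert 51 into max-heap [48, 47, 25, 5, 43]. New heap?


Append 51: [48, 47, 25, 5, 43, 51]
Bubble up: swap idx 5(51) with idx 2(25); swap idx 2(51) with idx 0(48)
Result: [51, 47, 48, 5, 43, 25]


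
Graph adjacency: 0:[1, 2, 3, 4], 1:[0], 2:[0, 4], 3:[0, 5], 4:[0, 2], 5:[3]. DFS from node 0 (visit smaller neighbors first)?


DFS stack-based: start with [0]
Visit order: [0, 1, 2, 4, 3, 5]


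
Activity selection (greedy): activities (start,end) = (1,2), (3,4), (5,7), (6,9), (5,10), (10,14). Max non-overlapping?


Greedy: pick earliest-ending, then skip overlaps.
Selected (4 activities): [(1, 2), (3, 4), (5, 7), (10, 14)]


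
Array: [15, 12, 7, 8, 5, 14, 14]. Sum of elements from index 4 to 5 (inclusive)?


Prefix sums: [0, 15, 27, 34, 42, 47, 61, 75]
Sum[4..5] = prefix[6] - prefix[4] = 61 - 42 = 19


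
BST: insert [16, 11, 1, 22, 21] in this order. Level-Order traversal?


Root = 16; build tree by BST insertion.
Level-Order traversal: [16, 11, 22, 1, 21]


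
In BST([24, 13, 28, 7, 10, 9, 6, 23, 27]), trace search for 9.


BST root = 24
Search for 9: compare at each node
Path: [24, 13, 7, 10, 9]


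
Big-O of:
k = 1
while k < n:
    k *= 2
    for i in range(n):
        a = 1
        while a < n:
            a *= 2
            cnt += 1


Per nesting level: O(log n) * O(n) * O(log n) = O(n (log n)^2)
Complexity: O(n (log n)^2)


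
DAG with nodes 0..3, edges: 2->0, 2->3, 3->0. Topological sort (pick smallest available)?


Kahn's algorithm, process smallest node first
Order: [1, 2, 3, 0]


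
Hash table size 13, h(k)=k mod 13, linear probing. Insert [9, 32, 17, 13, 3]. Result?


Insertions: 9->slot 9; 32->slot 6; 17->slot 4; 13->slot 0; 3->slot 3
Table: [13, None, None, 3, 17, None, 32, None, None, 9, None, None, None]


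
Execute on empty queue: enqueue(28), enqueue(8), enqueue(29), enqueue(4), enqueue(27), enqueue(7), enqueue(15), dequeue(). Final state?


enqueue(28) -> [28]
enqueue(8) -> [28, 8]
enqueue(29) -> [28, 8, 29]
enqueue(4) -> [28, 8, 29, 4]
enqueue(27) -> [28, 8, 29, 4, 27]
enqueue(7) -> [28, 8, 29, 4, 27, 7]
enqueue(15) -> [28, 8, 29, 4, 27, 7, 15]
dequeue() returns 28 -> [8, 29, 4, 27, 7, 15]
Final queue (front to back): [8, 29, 4, 27, 7, 15]


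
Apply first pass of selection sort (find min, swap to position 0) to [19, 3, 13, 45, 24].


After one pass: [3, 19, 13, 45, 24]


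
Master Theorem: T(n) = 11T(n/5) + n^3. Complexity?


a=11, b=5, c=3. log_5(11)=1.490 < c=3. Case 3: O(n^c) = O(n^3)
Complexity: O(n^3)


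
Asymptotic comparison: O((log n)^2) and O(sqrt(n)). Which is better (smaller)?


polylogarithmic grows slower than sublinear
O((log n)^2) is asymptotically smaller; O(sqrt(n)) grows faster


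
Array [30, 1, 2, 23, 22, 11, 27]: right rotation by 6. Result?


Right rotate by 6: [1, 2, 23, 22, 11, 27, 30]


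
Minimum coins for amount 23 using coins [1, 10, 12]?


dp[0]=0; dp[i]=1+min(dp[i-c] for c in coins)
...dp[18]=7, dp[19]=8, dp[20]=2, dp[21]=3, dp[22]=2, dp[23]=3
Minimum coins for 23 = 3


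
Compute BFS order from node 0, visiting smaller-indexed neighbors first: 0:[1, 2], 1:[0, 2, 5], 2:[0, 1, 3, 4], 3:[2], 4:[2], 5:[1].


BFS queue: start with [0]
Visit order: [0, 1, 2, 5, 3, 4]


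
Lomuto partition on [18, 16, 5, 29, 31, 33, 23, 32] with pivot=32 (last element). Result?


Elements <= 32 go left of pivot.
Result: [18, 16, 5, 29, 31, 23, 32, 33], pivot at index 6


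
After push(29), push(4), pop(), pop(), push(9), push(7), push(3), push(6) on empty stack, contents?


push(29) -> [29]
push(4) -> [29, 4]
pop() returns 4 -> [29]
pop() returns 29 -> []
push(9) -> [9]
push(7) -> [9, 7]
push(3) -> [9, 7, 3]
push(6) -> [9, 7, 3, 6]
Final stack (bottom to top): [9, 7, 3, 6]


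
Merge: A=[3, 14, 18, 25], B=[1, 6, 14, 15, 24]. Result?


Compare heads, take smaller each step.
Merged: [1, 3, 6, 14, 14, 15, 18, 24, 25]


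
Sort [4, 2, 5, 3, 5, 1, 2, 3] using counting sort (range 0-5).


Count array: [0, 1, 2, 2, 1, 2]
Reconstruct: [1, 2, 2, 3, 3, 4, 5, 5]


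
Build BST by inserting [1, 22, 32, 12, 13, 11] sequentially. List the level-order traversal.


Root = 1; build tree by BST insertion.
Level-Order traversal: [1, 22, 12, 32, 11, 13]


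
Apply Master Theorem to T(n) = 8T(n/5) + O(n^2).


a=8, b=5, c=2. log_5(8)=1.292 < c=2. Case 3: O(n^c) = O(n^2)
Complexity: O(n^2)


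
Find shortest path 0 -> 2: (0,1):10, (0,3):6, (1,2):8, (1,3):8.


Dijkstra from 0:
Distances: {0: 0, 1: 10, 2: 18, 3: 6}
Shortest distance to 2 = 18, path = [0, 1, 2]


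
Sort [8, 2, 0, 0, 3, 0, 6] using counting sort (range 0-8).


Count array: [3, 0, 1, 1, 0, 0, 1, 0, 1]
Reconstruct: [0, 0, 0, 2, 3, 6, 8]


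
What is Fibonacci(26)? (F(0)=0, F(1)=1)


F(n)=F(n-1)+F(n-2)
...F(24)=46368, F(25)=75025, F(26)=121393


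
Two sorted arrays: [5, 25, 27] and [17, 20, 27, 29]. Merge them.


Compare heads, take smaller each step.
Merged: [5, 17, 20, 25, 27, 27, 29]


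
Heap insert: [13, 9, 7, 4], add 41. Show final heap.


Append 41: [13, 9, 7, 4, 41]
Bubble up: swap idx 4(41) with idx 1(9); swap idx 1(41) with idx 0(13)
Result: [41, 13, 7, 4, 9]


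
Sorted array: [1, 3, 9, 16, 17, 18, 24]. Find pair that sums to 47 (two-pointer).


Two pointers: lo=0, hi=6
No pair sums to 47


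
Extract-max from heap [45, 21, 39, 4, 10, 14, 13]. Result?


Max = 45
Replace root with last, heapify down
Resulting heap: [39, 21, 14, 4, 10, 13]


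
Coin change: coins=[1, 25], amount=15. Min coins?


dp[0]=0; dp[i]=1+min(dp[i-c] for c in coins)
...dp[10]=10, dp[11]=11, dp[12]=12, dp[13]=13, dp[14]=14, dp[15]=15
Minimum coins for 15 = 15


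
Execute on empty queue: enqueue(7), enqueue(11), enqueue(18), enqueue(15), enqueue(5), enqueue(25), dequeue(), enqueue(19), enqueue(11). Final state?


enqueue(7) -> [7]
enqueue(11) -> [7, 11]
enqueue(18) -> [7, 11, 18]
enqueue(15) -> [7, 11, 18, 15]
enqueue(5) -> [7, 11, 18, 15, 5]
enqueue(25) -> [7, 11, 18, 15, 5, 25]
dequeue() returns 7 -> [11, 18, 15, 5, 25]
enqueue(19) -> [11, 18, 15, 5, 25, 19]
enqueue(11) -> [11, 18, 15, 5, 25, 19, 11]
Final queue (front to back): [11, 18, 15, 5, 25, 19, 11]


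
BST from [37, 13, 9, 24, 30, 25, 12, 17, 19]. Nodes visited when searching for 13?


BST root = 37
Search for 13: compare at each node
Path: [37, 13]


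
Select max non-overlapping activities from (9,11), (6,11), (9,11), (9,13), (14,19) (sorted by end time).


Greedy: pick earliest-ending, then skip overlaps.
Selected (2 activities): [(9, 11), (14, 19)]


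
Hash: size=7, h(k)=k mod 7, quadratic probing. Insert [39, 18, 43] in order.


Insertions: 39->slot 4; 18->slot 5; 43->slot 1
Table: [None, 43, None, None, 39, 18, None]


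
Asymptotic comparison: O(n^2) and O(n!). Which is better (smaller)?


quadratic grows slower than factorial
O(n^2) is asymptotically smaller; O(n!) grows faster


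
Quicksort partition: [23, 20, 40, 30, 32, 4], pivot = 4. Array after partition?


Elements <= 4 go left of pivot.
Result: [4, 20, 40, 30, 32, 23], pivot at index 0


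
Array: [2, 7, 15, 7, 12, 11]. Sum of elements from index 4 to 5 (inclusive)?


Prefix sums: [0, 2, 9, 24, 31, 43, 54]
Sum[4..5] = prefix[6] - prefix[4] = 54 - 31 = 23


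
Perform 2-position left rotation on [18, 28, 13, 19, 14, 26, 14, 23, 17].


Left rotate by 2: [13, 19, 14, 26, 14, 23, 17, 18, 28]


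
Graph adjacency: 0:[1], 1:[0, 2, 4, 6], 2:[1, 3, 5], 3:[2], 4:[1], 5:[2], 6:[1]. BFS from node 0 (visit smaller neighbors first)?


BFS queue: start with [0]
Visit order: [0, 1, 2, 4, 6, 3, 5]


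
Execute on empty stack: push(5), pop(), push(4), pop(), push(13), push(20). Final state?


push(5) -> [5]
pop() returns 5 -> []
push(4) -> [4]
pop() returns 4 -> []
push(13) -> [13]
push(20) -> [13, 20]
Final stack (bottom to top): [13, 20]


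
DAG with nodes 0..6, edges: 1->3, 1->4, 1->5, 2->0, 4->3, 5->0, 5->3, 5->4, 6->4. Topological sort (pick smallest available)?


Kahn's algorithm, process smallest node first
Order: [1, 2, 5, 0, 6, 4, 3]


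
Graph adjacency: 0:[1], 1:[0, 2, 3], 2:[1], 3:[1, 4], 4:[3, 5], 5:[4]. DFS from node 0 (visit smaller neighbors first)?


DFS stack-based: start with [0]
Visit order: [0, 1, 2, 3, 4, 5]


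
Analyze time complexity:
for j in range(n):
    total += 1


Per nesting level: O(n) = O(n)
Complexity: O(n)


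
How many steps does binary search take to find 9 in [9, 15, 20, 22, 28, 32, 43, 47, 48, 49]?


Search for 9:
[0,9] mid=4 arr[4]=28
[0,3] mid=1 arr[1]=15
[0,0] mid=0 arr[0]=9
Total: 3 comparisons


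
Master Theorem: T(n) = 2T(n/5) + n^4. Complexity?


a=2, b=5, c=4. log_5(2)=0.431 < c=4. Case 3: O(n^c) = O(n^4)
Complexity: O(n^4)


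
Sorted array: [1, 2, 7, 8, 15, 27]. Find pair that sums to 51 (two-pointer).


Two pointers: lo=0, hi=5
No pair sums to 51


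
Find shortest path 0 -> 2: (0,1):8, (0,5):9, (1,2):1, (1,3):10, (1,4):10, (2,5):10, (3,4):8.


Dijkstra from 0:
Distances: {0: 0, 1: 8, 2: 9, 3: 18, 4: 18, 5: 9}
Shortest distance to 2 = 9, path = [0, 1, 2]


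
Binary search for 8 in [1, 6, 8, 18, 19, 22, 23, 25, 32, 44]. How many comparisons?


Search for 8:
[0,9] mid=4 arr[4]=19
[0,3] mid=1 arr[1]=6
[2,3] mid=2 arr[2]=8
Total: 3 comparisons


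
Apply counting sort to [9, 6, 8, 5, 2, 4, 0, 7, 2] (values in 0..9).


Count array: [1, 0, 2, 0, 1, 1, 1, 1, 1, 1]
Reconstruct: [0, 2, 2, 4, 5, 6, 7, 8, 9]


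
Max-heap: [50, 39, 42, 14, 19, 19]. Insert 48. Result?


Append 48: [50, 39, 42, 14, 19, 19, 48]
Bubble up: swap idx 6(48) with idx 2(42)
Result: [50, 39, 48, 14, 19, 19, 42]


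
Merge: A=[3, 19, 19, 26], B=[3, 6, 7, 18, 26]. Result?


Compare heads, take smaller each step.
Merged: [3, 3, 6, 7, 18, 19, 19, 26, 26]


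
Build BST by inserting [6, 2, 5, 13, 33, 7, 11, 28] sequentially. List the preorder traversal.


Root = 6; build tree by BST insertion.
Preorder traversal: [6, 2, 5, 13, 7, 11, 33, 28]


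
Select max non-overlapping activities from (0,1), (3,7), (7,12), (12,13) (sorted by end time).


Greedy: pick earliest-ending, then skip overlaps.
Selected (4 activities): [(0, 1), (3, 7), (7, 12), (12, 13)]


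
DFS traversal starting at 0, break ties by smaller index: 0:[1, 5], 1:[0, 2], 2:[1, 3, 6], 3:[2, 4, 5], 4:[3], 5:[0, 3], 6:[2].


DFS stack-based: start with [0]
Visit order: [0, 1, 2, 3, 4, 5, 6]


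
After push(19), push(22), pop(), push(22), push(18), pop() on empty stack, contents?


push(19) -> [19]
push(22) -> [19, 22]
pop() returns 22 -> [19]
push(22) -> [19, 22]
push(18) -> [19, 22, 18]
pop() returns 18 -> [19, 22]
Final stack (bottom to top): [19, 22]


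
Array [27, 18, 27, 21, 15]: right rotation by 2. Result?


Right rotate by 2: [21, 15, 27, 18, 27]


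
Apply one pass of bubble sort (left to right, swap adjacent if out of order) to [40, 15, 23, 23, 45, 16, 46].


After one pass: [15, 23, 23, 40, 16, 45, 46]


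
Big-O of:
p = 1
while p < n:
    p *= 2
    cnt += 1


Per nesting level: O(log n) = O(log n)
Complexity: O(log n)


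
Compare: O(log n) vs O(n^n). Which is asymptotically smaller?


logarithmic grows slower than n^n
O(log n) is asymptotically smaller; O(n^n) grows faster


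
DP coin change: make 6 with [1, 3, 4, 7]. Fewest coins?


dp[0]=0; dp[i]=1+min(dp[i-c] for c in coins)
...dp[1]=1, dp[2]=2, dp[3]=1, dp[4]=1, dp[5]=2, dp[6]=2
Minimum coins for 6 = 2


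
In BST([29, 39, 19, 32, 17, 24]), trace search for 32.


BST root = 29
Search for 32: compare at each node
Path: [29, 39, 32]


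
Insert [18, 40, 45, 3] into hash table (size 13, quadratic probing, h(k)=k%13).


Insertions: 18->slot 5; 40->slot 1; 45->slot 6; 3->slot 3
Table: [None, 40, None, 3, None, 18, 45, None, None, None, None, None, None]


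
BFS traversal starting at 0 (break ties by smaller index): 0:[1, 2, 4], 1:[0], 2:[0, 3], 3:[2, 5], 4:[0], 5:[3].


BFS queue: start with [0]
Visit order: [0, 1, 2, 4, 3, 5]


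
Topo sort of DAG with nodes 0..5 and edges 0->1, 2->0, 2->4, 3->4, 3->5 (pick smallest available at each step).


Kahn's algorithm, process smallest node first
Order: [2, 0, 1, 3, 4, 5]


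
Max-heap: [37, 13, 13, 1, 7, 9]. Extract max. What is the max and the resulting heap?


Max = 37
Replace root with last, heapify down
Resulting heap: [13, 9, 13, 1, 7]


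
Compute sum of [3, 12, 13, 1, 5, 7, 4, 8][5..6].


Prefix sums: [0, 3, 15, 28, 29, 34, 41, 45, 53]
Sum[5..6] = prefix[7] - prefix[5] = 45 - 34 = 11


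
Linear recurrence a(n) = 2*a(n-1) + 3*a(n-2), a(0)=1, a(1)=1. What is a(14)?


Build bottom-up:
...a(12)=265721, a(13)=797161, a(14)=2*797161+3*265721=2391485


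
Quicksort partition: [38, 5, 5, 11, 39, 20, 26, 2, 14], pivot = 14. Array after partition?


Elements <= 14 go left of pivot.
Result: [5, 5, 11, 2, 14, 20, 26, 38, 39], pivot at index 4


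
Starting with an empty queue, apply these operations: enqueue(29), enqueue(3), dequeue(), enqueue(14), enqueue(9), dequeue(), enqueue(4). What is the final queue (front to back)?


enqueue(29) -> [29]
enqueue(3) -> [29, 3]
dequeue() returns 29 -> [3]
enqueue(14) -> [3, 14]
enqueue(9) -> [3, 14, 9]
dequeue() returns 3 -> [14, 9]
enqueue(4) -> [14, 9, 4]
Final queue (front to back): [14, 9, 4]


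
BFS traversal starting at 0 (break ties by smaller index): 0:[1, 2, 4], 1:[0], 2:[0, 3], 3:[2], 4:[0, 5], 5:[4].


BFS queue: start with [0]
Visit order: [0, 1, 2, 4, 3, 5]


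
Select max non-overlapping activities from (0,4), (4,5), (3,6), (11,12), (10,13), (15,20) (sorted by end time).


Greedy: pick earliest-ending, then skip overlaps.
Selected (4 activities): [(0, 4), (4, 5), (11, 12), (15, 20)]


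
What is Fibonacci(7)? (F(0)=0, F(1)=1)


F(n)=F(n-1)+F(n-2)
...F(5)=5, F(6)=8, F(7)=13


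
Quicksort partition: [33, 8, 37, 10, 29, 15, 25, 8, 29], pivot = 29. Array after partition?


Elements <= 29 go left of pivot.
Result: [8, 10, 29, 15, 25, 8, 29, 33, 37], pivot at index 6


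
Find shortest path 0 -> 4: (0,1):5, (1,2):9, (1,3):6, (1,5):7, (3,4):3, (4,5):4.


Dijkstra from 0:
Distances: {0: 0, 1: 5, 2: 14, 3: 11, 4: 14, 5: 12}
Shortest distance to 4 = 14, path = [0, 1, 3, 4]


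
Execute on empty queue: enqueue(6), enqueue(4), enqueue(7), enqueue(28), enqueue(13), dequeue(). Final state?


enqueue(6) -> [6]
enqueue(4) -> [6, 4]
enqueue(7) -> [6, 4, 7]
enqueue(28) -> [6, 4, 7, 28]
enqueue(13) -> [6, 4, 7, 28, 13]
dequeue() returns 6 -> [4, 7, 28, 13]
Final queue (front to back): [4, 7, 28, 13]


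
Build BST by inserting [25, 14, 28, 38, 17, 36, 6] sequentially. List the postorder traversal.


Root = 25; build tree by BST insertion.
Postorder traversal: [6, 17, 14, 36, 38, 28, 25]


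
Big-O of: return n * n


Analysis: constant-time operation, no loop
Complexity: O(1)


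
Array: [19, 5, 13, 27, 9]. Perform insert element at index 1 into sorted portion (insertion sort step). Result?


After one pass: [5, 19, 13, 27, 9]


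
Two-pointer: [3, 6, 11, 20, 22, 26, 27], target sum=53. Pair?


Two pointers: lo=0, hi=6
Found pair: (26, 27) summing to 53


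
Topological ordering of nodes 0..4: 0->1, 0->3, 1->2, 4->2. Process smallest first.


Kahn's algorithm, process smallest node first
Order: [0, 1, 3, 4, 2]


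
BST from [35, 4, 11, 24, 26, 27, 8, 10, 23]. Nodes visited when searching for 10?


BST root = 35
Search for 10: compare at each node
Path: [35, 4, 11, 8, 10]


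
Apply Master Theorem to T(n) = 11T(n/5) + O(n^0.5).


a=11, b=5, c=0.5. log_5(11)=1.490 > c=0.5. Case 1: O(n^log_b(a)) = O(n^1.490)
Complexity: O(n^1.490)


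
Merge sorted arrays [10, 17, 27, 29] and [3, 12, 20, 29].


Compare heads, take smaller each step.
Merged: [3, 10, 12, 17, 20, 27, 29, 29]


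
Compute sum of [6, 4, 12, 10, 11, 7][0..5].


Prefix sums: [0, 6, 10, 22, 32, 43, 50]
Sum[0..5] = prefix[6] - prefix[0] = 50 - 0 = 50


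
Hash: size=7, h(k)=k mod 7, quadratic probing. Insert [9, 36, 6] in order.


Insertions: 9->slot 2; 36->slot 1; 6->slot 6
Table: [None, 36, 9, None, None, None, 6]


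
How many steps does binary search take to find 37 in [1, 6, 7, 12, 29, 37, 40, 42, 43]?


Search for 37:
[0,8] mid=4 arr[4]=29
[5,8] mid=6 arr[6]=40
[5,5] mid=5 arr[5]=37
Total: 3 comparisons


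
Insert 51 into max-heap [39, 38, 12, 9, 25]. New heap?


Append 51: [39, 38, 12, 9, 25, 51]
Bubble up: swap idx 5(51) with idx 2(12); swap idx 2(51) with idx 0(39)
Result: [51, 38, 39, 9, 25, 12]


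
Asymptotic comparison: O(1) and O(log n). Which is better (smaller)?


constant grows slower than logarithmic
O(1) is asymptotically smaller; O(log n) grows faster


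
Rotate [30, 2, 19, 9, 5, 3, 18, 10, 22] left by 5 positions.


Left rotate by 5: [3, 18, 10, 22, 30, 2, 19, 9, 5]


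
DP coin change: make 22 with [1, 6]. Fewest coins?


dp[0]=0; dp[i]=1+min(dp[i-c] for c in coins)
...dp[17]=7, dp[18]=3, dp[19]=4, dp[20]=5, dp[21]=6, dp[22]=7
Minimum coins for 22 = 7


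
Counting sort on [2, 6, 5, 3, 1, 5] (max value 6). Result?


Count array: [0, 1, 1, 1, 0, 2, 1]
Reconstruct: [1, 2, 3, 5, 5, 6]


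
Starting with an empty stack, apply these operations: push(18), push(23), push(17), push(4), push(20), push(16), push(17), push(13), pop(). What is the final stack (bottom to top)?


push(18) -> [18]
push(23) -> [18, 23]
push(17) -> [18, 23, 17]
push(4) -> [18, 23, 17, 4]
push(20) -> [18, 23, 17, 4, 20]
push(16) -> [18, 23, 17, 4, 20, 16]
push(17) -> [18, 23, 17, 4, 20, 16, 17]
push(13) -> [18, 23, 17, 4, 20, 16, 17, 13]
pop() returns 13 -> [18, 23, 17, 4, 20, 16, 17]
Final stack (bottom to top): [18, 23, 17, 4, 20, 16, 17]


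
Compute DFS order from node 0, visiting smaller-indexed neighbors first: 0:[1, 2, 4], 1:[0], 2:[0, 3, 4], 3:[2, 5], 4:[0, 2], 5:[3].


DFS stack-based: start with [0]
Visit order: [0, 1, 2, 3, 5, 4]


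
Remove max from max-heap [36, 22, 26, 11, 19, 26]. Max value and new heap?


Max = 36
Replace root with last, heapify down
Resulting heap: [26, 22, 26, 11, 19]


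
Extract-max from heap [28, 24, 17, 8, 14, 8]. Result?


Max = 28
Replace root with last, heapify down
Resulting heap: [24, 14, 17, 8, 8]


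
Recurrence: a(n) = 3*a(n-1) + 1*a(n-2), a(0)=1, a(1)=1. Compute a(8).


Build bottom-up:
...a(6)=469, a(7)=1549, a(8)=3*1549+1*469=5116


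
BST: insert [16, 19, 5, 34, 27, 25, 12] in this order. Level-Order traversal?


Root = 16; build tree by BST insertion.
Level-Order traversal: [16, 5, 19, 12, 34, 27, 25]


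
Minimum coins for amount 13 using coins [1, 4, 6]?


dp[0]=0; dp[i]=1+min(dp[i-c] for c in coins)
...dp[8]=2, dp[9]=3, dp[10]=2, dp[11]=3, dp[12]=2, dp[13]=3
Minimum coins for 13 = 3


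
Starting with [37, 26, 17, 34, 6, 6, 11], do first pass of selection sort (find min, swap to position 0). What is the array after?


After one pass: [6, 26, 17, 34, 37, 6, 11]


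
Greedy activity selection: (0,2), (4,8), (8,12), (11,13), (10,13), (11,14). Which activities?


Greedy: pick earliest-ending, then skip overlaps.
Selected (3 activities): [(0, 2), (4, 8), (8, 12)]


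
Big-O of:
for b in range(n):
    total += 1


Per nesting level: O(n) = O(n)
Complexity: O(n)


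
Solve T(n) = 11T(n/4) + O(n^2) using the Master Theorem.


a=11, b=4, c=2. log_4(11)=1.730 < c=2. Case 3: O(n^c) = O(n^2)
Complexity: O(n^2)


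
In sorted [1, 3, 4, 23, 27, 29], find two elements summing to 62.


Two pointers: lo=0, hi=5
No pair sums to 62


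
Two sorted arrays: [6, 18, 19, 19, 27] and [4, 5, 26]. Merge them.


Compare heads, take smaller each step.
Merged: [4, 5, 6, 18, 19, 19, 26, 27]


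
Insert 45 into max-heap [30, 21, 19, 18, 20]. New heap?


Append 45: [30, 21, 19, 18, 20, 45]
Bubble up: swap idx 5(45) with idx 2(19); swap idx 2(45) with idx 0(30)
Result: [45, 21, 30, 18, 20, 19]


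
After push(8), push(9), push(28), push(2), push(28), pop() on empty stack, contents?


push(8) -> [8]
push(9) -> [8, 9]
push(28) -> [8, 9, 28]
push(2) -> [8, 9, 28, 2]
push(28) -> [8, 9, 28, 2, 28]
pop() returns 28 -> [8, 9, 28, 2]
Final stack (bottom to top): [8, 9, 28, 2]


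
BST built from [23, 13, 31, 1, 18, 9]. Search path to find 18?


BST root = 23
Search for 18: compare at each node
Path: [23, 13, 18]


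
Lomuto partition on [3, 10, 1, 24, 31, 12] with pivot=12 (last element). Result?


Elements <= 12 go left of pivot.
Result: [3, 10, 1, 12, 31, 24], pivot at index 3


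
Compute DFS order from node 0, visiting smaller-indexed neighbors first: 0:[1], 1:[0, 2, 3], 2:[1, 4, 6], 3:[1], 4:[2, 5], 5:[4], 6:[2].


DFS stack-based: start with [0]
Visit order: [0, 1, 2, 4, 5, 6, 3]


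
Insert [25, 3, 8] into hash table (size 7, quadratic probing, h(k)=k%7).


Insertions: 25->slot 4; 3->slot 3; 8->slot 1
Table: [None, 8, None, 3, 25, None, None]


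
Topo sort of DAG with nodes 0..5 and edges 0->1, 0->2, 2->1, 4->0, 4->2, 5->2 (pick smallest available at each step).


Kahn's algorithm, process smallest node first
Order: [3, 4, 0, 5, 2, 1]


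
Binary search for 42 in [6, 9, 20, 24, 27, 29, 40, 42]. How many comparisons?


Search for 42:
[0,7] mid=3 arr[3]=24
[4,7] mid=5 arr[5]=29
[6,7] mid=6 arr[6]=40
[7,7] mid=7 arr[7]=42
Total: 4 comparisons


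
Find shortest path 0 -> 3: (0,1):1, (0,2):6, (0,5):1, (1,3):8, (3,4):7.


Dijkstra from 0:
Distances: {0: 0, 1: 1, 2: 6, 3: 9, 4: 16, 5: 1}
Shortest distance to 3 = 9, path = [0, 1, 3]


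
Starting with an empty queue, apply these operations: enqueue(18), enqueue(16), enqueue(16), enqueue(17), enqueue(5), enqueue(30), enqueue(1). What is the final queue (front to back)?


enqueue(18) -> [18]
enqueue(16) -> [18, 16]
enqueue(16) -> [18, 16, 16]
enqueue(17) -> [18, 16, 16, 17]
enqueue(5) -> [18, 16, 16, 17, 5]
enqueue(30) -> [18, 16, 16, 17, 5, 30]
enqueue(1) -> [18, 16, 16, 17, 5, 30, 1]
Final queue (front to back): [18, 16, 16, 17, 5, 30, 1]


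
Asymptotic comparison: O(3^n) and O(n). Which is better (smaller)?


linear grows slower than exponential (base 3)
O(n) is asymptotically smaller; O(3^n) grows faster


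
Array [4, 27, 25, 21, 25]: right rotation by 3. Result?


Right rotate by 3: [25, 21, 25, 4, 27]


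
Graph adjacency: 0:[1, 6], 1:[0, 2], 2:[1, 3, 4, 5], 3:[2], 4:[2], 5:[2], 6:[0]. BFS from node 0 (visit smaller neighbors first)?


BFS queue: start with [0]
Visit order: [0, 1, 6, 2, 3, 4, 5]


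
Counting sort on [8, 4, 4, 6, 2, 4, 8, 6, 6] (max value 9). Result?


Count array: [0, 0, 1, 0, 3, 0, 3, 0, 2, 0]
Reconstruct: [2, 4, 4, 4, 6, 6, 6, 8, 8]


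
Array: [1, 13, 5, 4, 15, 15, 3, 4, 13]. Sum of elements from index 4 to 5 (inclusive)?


Prefix sums: [0, 1, 14, 19, 23, 38, 53, 56, 60, 73]
Sum[4..5] = prefix[6] - prefix[4] = 53 - 23 = 30


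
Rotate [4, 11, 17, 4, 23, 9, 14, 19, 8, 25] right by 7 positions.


Right rotate by 7: [4, 23, 9, 14, 19, 8, 25, 4, 11, 17]


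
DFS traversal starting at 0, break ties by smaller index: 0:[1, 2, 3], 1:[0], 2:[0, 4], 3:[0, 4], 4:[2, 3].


DFS stack-based: start with [0]
Visit order: [0, 1, 2, 4, 3]


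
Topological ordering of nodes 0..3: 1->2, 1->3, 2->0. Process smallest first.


Kahn's algorithm, process smallest node first
Order: [1, 2, 0, 3]


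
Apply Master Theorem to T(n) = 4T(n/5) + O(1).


a=4, b=5, c=0. log_5(4)=0.861 > c=0. Case 1: O(n^log_b(a)) = O(n^0.861)
Complexity: O(n^0.861)


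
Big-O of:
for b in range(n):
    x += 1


Per nesting level: O(n) = O(n)
Complexity: O(n)


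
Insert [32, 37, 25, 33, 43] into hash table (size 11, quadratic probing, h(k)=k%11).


Insertions: 32->slot 10; 37->slot 4; 25->slot 3; 33->slot 0; 43->slot 8
Table: [33, None, None, 25, 37, None, None, None, 43, None, 32]


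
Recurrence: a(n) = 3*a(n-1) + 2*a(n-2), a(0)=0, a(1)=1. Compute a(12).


Build bottom-up:
...a(10)=79647, a(11)=283667, a(12)=3*283667+2*79647=1010295


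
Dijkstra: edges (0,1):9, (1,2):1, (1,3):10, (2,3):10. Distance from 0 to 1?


Dijkstra from 0:
Distances: {0: 0, 1: 9, 2: 10, 3: 19}
Shortest distance to 1 = 9, path = [0, 1]


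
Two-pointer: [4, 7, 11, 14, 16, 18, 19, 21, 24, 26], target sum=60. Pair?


Two pointers: lo=0, hi=9
No pair sums to 60


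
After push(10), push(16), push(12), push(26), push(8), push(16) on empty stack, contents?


push(10) -> [10]
push(16) -> [10, 16]
push(12) -> [10, 16, 12]
push(26) -> [10, 16, 12, 26]
push(8) -> [10, 16, 12, 26, 8]
push(16) -> [10, 16, 12, 26, 8, 16]
Final stack (bottom to top): [10, 16, 12, 26, 8, 16]


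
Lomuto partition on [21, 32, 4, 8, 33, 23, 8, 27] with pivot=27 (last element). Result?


Elements <= 27 go left of pivot.
Result: [21, 4, 8, 23, 8, 27, 33, 32], pivot at index 5


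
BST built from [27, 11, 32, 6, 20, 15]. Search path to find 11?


BST root = 27
Search for 11: compare at each node
Path: [27, 11]


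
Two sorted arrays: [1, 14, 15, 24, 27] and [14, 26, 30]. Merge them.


Compare heads, take smaller each step.
Merged: [1, 14, 14, 15, 24, 26, 27, 30]


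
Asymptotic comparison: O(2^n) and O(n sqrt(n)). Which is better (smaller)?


n^1.5 grows slower than exponential
O(n sqrt(n)) is asymptotically smaller; O(2^n) grows faster


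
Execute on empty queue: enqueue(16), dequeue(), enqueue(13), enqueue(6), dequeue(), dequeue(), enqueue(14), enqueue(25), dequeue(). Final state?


enqueue(16) -> [16]
dequeue() returns 16 -> []
enqueue(13) -> [13]
enqueue(6) -> [13, 6]
dequeue() returns 13 -> [6]
dequeue() returns 6 -> []
enqueue(14) -> [14]
enqueue(25) -> [14, 25]
dequeue() returns 14 -> [25]
Final queue (front to back): [25]


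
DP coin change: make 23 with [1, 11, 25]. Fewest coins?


dp[0]=0; dp[i]=1+min(dp[i-c] for c in coins)
...dp[18]=8, dp[19]=9, dp[20]=10, dp[21]=11, dp[22]=2, dp[23]=3
Minimum coins for 23 = 3


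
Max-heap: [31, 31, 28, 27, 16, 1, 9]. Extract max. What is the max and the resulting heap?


Max = 31
Replace root with last, heapify down
Resulting heap: [31, 27, 28, 9, 16, 1]


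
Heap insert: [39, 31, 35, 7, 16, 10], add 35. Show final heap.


Append 35: [39, 31, 35, 7, 16, 10, 35]
Bubble up: no swaps needed
Result: [39, 31, 35, 7, 16, 10, 35]


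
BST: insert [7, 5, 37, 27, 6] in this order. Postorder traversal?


Root = 7; build tree by BST insertion.
Postorder traversal: [6, 5, 27, 37, 7]


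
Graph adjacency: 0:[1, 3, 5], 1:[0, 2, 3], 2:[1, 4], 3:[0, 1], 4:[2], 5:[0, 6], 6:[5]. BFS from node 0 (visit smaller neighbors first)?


BFS queue: start with [0]
Visit order: [0, 1, 3, 5, 2, 6, 4]


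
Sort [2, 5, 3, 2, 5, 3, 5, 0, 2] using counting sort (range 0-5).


Count array: [1, 0, 3, 2, 0, 3]
Reconstruct: [0, 2, 2, 2, 3, 3, 5, 5, 5]


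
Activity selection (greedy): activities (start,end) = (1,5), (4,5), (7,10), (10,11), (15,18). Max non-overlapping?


Greedy: pick earliest-ending, then skip overlaps.
Selected (4 activities): [(1, 5), (7, 10), (10, 11), (15, 18)]


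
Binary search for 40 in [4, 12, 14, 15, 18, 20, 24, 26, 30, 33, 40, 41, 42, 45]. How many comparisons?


Search for 40:
[0,13] mid=6 arr[6]=24
[7,13] mid=10 arr[10]=40
Total: 2 comparisons


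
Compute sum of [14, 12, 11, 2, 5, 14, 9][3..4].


Prefix sums: [0, 14, 26, 37, 39, 44, 58, 67]
Sum[3..4] = prefix[5] - prefix[3] = 44 - 37 = 7


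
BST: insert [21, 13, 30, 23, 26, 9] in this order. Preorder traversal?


Root = 21; build tree by BST insertion.
Preorder traversal: [21, 13, 9, 30, 23, 26]


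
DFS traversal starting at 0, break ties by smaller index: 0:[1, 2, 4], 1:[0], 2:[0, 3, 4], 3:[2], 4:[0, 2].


DFS stack-based: start with [0]
Visit order: [0, 1, 2, 3, 4]


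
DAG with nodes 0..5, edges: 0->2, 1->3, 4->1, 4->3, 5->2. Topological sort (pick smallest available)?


Kahn's algorithm, process smallest node first
Order: [0, 4, 1, 3, 5, 2]


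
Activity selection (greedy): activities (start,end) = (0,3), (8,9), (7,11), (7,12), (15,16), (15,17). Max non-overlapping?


Greedy: pick earliest-ending, then skip overlaps.
Selected (3 activities): [(0, 3), (8, 9), (15, 16)]


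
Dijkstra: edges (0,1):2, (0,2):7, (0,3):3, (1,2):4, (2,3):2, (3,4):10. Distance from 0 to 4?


Dijkstra from 0:
Distances: {0: 0, 1: 2, 2: 5, 3: 3, 4: 13}
Shortest distance to 4 = 13, path = [0, 3, 4]


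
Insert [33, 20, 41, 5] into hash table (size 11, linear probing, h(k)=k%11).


Insertions: 33->slot 0; 20->slot 9; 41->slot 8; 5->slot 5
Table: [33, None, None, None, None, 5, None, None, 41, 20, None]


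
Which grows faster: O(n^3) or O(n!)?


cubic grows slower than factorial
O(n^3) is asymptotically smaller; O(n!) grows faster


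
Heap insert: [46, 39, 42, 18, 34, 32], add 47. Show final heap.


Append 47: [46, 39, 42, 18, 34, 32, 47]
Bubble up: swap idx 6(47) with idx 2(42); swap idx 2(47) with idx 0(46)
Result: [47, 39, 46, 18, 34, 32, 42]


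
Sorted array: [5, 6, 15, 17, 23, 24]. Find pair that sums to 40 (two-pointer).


Two pointers: lo=0, hi=5
Found pair: (17, 23) summing to 40


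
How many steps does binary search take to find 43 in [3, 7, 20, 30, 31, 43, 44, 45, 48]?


Search for 43:
[0,8] mid=4 arr[4]=31
[5,8] mid=6 arr[6]=44
[5,5] mid=5 arr[5]=43
Total: 3 comparisons


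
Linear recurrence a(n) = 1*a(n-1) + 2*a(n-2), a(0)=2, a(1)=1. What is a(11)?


Build bottom-up:
...a(9)=511, a(10)=1025, a(11)=1*1025+2*511=2047


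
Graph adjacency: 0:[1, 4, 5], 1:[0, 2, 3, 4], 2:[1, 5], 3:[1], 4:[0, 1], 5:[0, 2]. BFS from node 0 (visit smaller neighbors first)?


BFS queue: start with [0]
Visit order: [0, 1, 4, 5, 2, 3]


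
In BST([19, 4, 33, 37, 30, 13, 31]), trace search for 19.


BST root = 19
Search for 19: compare at each node
Path: [19]


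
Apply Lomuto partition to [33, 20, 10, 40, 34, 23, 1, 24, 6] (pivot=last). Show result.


Elements <= 6 go left of pivot.
Result: [1, 6, 10, 40, 34, 23, 33, 24, 20], pivot at index 1


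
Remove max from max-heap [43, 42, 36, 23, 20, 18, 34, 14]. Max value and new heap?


Max = 43
Replace root with last, heapify down
Resulting heap: [42, 23, 36, 14, 20, 18, 34]


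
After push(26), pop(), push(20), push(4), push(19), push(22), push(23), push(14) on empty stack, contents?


push(26) -> [26]
pop() returns 26 -> []
push(20) -> [20]
push(4) -> [20, 4]
push(19) -> [20, 4, 19]
push(22) -> [20, 4, 19, 22]
push(23) -> [20, 4, 19, 22, 23]
push(14) -> [20, 4, 19, 22, 23, 14]
Final stack (bottom to top): [20, 4, 19, 22, 23, 14]


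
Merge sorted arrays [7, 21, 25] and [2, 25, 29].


Compare heads, take smaller each step.
Merged: [2, 7, 21, 25, 25, 29]


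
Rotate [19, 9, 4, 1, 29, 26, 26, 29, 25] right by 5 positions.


Right rotate by 5: [29, 26, 26, 29, 25, 19, 9, 4, 1]


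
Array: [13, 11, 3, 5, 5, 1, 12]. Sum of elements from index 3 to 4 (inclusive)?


Prefix sums: [0, 13, 24, 27, 32, 37, 38, 50]
Sum[3..4] = prefix[5] - prefix[3] = 37 - 27 = 10


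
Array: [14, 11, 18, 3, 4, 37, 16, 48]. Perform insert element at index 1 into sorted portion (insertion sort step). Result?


After one pass: [11, 14, 18, 3, 4, 37, 16, 48]


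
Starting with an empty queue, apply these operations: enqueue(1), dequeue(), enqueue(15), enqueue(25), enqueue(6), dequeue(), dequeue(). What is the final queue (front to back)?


enqueue(1) -> [1]
dequeue() returns 1 -> []
enqueue(15) -> [15]
enqueue(25) -> [15, 25]
enqueue(6) -> [15, 25, 6]
dequeue() returns 15 -> [25, 6]
dequeue() returns 25 -> [6]
Final queue (front to back): [6]


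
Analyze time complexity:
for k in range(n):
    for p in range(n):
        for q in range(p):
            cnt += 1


Per nesting level: O(n) * O(n) * O(n) [triangular over p] = O(n^3)
Complexity: O(n^3)


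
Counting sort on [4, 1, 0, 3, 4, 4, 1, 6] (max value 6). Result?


Count array: [1, 2, 0, 1, 3, 0, 1]
Reconstruct: [0, 1, 1, 3, 4, 4, 4, 6]


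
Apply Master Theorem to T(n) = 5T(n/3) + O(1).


a=5, b=3, c=0. log_3(5)=1.465 > c=0. Case 1: O(n^log_b(a)) = O(n^1.465)
Complexity: O(n^1.465)


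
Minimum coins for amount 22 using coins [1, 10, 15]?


dp[0]=0; dp[i]=1+min(dp[i-c] for c in coins)
...dp[17]=3, dp[18]=4, dp[19]=5, dp[20]=2, dp[21]=3, dp[22]=4
Minimum coins for 22 = 4


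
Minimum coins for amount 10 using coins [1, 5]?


dp[0]=0; dp[i]=1+min(dp[i-c] for c in coins)
...dp[5]=1, dp[6]=2, dp[7]=3, dp[8]=4, dp[9]=5, dp[10]=2
Minimum coins for 10 = 2


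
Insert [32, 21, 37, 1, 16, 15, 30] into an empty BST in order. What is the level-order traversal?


Root = 32; build tree by BST insertion.
Level-Order traversal: [32, 21, 37, 1, 30, 16, 15]


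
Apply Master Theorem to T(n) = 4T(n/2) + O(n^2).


a=4, b=2, c=2. log_2(4)=2 = c=2. Case 2: O(n^c log n) = O(n^2 log n)
Complexity: O(n^2 log n)


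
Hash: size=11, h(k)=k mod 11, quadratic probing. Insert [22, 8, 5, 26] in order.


Insertions: 22->slot 0; 8->slot 8; 5->slot 5; 26->slot 4
Table: [22, None, None, None, 26, 5, None, None, 8, None, None]


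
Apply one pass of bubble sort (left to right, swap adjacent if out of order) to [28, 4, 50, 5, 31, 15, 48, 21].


After one pass: [4, 28, 5, 31, 15, 48, 21, 50]


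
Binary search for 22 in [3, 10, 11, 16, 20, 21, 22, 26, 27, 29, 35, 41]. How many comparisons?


Search for 22:
[0,11] mid=5 arr[5]=21
[6,11] mid=8 arr[8]=27
[6,7] mid=6 arr[6]=22
Total: 3 comparisons


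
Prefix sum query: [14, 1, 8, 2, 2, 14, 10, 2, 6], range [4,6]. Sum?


Prefix sums: [0, 14, 15, 23, 25, 27, 41, 51, 53, 59]
Sum[4..6] = prefix[7] - prefix[4] = 51 - 25 = 26


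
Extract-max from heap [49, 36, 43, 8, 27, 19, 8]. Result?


Max = 49
Replace root with last, heapify down
Resulting heap: [43, 36, 19, 8, 27, 8]


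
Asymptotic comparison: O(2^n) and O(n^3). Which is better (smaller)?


cubic grows slower than exponential
O(n^3) is asymptotically smaller; O(2^n) grows faster


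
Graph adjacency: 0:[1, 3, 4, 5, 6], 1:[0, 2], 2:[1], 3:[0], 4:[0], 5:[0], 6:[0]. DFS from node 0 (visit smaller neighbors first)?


DFS stack-based: start with [0]
Visit order: [0, 1, 2, 3, 4, 5, 6]


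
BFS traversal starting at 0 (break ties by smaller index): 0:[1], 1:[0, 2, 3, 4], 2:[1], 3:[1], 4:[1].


BFS queue: start with [0]
Visit order: [0, 1, 2, 3, 4]


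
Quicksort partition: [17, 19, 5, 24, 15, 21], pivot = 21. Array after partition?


Elements <= 21 go left of pivot.
Result: [17, 19, 5, 15, 21, 24], pivot at index 4


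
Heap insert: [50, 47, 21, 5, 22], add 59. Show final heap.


Append 59: [50, 47, 21, 5, 22, 59]
Bubble up: swap idx 5(59) with idx 2(21); swap idx 2(59) with idx 0(50)
Result: [59, 47, 50, 5, 22, 21]


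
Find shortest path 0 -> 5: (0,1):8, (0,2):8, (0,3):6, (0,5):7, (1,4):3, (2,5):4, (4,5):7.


Dijkstra from 0:
Distances: {0: 0, 1: 8, 2: 8, 3: 6, 4: 11, 5: 7}
Shortest distance to 5 = 7, path = [0, 5]


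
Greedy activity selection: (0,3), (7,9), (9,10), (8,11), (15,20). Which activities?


Greedy: pick earliest-ending, then skip overlaps.
Selected (4 activities): [(0, 3), (7, 9), (9, 10), (15, 20)]


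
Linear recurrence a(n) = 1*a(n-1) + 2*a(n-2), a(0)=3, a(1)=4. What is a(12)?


Build bottom-up:
...a(10)=2390, a(11)=4778, a(12)=1*4778+2*2390=9558


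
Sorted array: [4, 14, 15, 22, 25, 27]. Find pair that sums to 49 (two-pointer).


Two pointers: lo=0, hi=5
Found pair: (22, 27) summing to 49


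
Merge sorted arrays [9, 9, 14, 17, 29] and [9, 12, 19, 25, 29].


Compare heads, take smaller each step.
Merged: [9, 9, 9, 12, 14, 17, 19, 25, 29, 29]


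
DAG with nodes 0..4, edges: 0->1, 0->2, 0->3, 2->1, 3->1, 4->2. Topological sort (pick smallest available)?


Kahn's algorithm, process smallest node first
Order: [0, 3, 4, 2, 1]


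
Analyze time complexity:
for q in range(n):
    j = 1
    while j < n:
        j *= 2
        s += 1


Per nesting level: O(n) * O(log n) = O(n log n)
Complexity: O(n log n)


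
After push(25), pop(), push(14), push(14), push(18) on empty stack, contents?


push(25) -> [25]
pop() returns 25 -> []
push(14) -> [14]
push(14) -> [14, 14]
push(18) -> [14, 14, 18]
Final stack (bottom to top): [14, 14, 18]


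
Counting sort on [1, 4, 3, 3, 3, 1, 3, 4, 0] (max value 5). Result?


Count array: [1, 2, 0, 4, 2, 0]
Reconstruct: [0, 1, 1, 3, 3, 3, 3, 4, 4]


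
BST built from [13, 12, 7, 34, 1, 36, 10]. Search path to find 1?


BST root = 13
Search for 1: compare at each node
Path: [13, 12, 7, 1]


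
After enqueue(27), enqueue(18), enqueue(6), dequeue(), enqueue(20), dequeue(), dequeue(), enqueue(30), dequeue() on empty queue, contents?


enqueue(27) -> [27]
enqueue(18) -> [27, 18]
enqueue(6) -> [27, 18, 6]
dequeue() returns 27 -> [18, 6]
enqueue(20) -> [18, 6, 20]
dequeue() returns 18 -> [6, 20]
dequeue() returns 6 -> [20]
enqueue(30) -> [20, 30]
dequeue() returns 20 -> [30]
Final queue (front to back): [30]


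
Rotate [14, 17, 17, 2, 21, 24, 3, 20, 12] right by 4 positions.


Right rotate by 4: [24, 3, 20, 12, 14, 17, 17, 2, 21]


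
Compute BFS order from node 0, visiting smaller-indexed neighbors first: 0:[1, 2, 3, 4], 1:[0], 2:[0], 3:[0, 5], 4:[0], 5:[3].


BFS queue: start with [0]
Visit order: [0, 1, 2, 3, 4, 5]


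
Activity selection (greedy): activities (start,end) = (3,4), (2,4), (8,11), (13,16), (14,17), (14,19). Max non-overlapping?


Greedy: pick earliest-ending, then skip overlaps.
Selected (3 activities): [(3, 4), (8, 11), (13, 16)]


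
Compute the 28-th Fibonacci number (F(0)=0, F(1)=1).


F(n)=F(n-1)+F(n-2)
...F(26)=121393, F(27)=196418, F(28)=317811


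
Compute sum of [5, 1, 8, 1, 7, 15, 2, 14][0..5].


Prefix sums: [0, 5, 6, 14, 15, 22, 37, 39, 53]
Sum[0..5] = prefix[6] - prefix[0] = 37 - 0 = 37


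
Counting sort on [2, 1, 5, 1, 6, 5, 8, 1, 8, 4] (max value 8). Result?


Count array: [0, 3, 1, 0, 1, 2, 1, 0, 2]
Reconstruct: [1, 1, 1, 2, 4, 5, 5, 6, 8, 8]


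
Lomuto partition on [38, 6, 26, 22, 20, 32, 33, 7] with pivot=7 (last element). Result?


Elements <= 7 go left of pivot.
Result: [6, 7, 26, 22, 20, 32, 33, 38], pivot at index 1


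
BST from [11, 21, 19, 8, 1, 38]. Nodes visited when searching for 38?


BST root = 11
Search for 38: compare at each node
Path: [11, 21, 38]


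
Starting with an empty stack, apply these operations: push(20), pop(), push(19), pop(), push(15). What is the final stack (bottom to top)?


push(20) -> [20]
pop() returns 20 -> []
push(19) -> [19]
pop() returns 19 -> []
push(15) -> [15]
Final stack (bottom to top): [15]


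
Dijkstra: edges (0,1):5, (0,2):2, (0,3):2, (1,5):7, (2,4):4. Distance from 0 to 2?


Dijkstra from 0:
Distances: {0: 0, 1: 5, 2: 2, 3: 2, 4: 6, 5: 12}
Shortest distance to 2 = 2, path = [0, 2]


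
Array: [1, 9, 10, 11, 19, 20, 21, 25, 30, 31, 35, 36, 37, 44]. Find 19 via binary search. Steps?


Search for 19:
[0,13] mid=6 arr[6]=21
[0,5] mid=2 arr[2]=10
[3,5] mid=4 arr[4]=19
Total: 3 comparisons


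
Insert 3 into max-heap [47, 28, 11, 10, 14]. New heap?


Append 3: [47, 28, 11, 10, 14, 3]
Bubble up: no swaps needed
Result: [47, 28, 11, 10, 14, 3]
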